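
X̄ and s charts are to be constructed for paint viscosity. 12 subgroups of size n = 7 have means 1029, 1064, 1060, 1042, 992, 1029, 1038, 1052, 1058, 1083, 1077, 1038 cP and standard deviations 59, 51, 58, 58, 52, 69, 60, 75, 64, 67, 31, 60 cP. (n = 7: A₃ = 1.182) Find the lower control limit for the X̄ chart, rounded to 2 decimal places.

977.49

X̄̄ = (1029 + 1064 + 1060 + 1042 + 992 + 1029 + 1038 + 1052 + 1058 + 1083 + 1077 + 1038) / 12 = 1046.8333
s̄ = (59 + 51 + 58 + 58 + 52 + 69 + 60 + 75 + 64 + 67 + 31 + 60) / 12 = 58.6667
LCL = X̄̄ − A₃·s̄ = 1046.8333 − 1.182 × 58.6667 = 977.4893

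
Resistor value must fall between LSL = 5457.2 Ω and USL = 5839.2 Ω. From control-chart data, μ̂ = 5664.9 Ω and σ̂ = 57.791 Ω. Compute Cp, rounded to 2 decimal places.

Cp = (USL − LSL) / (6σ̂) = (5839.2 − 5457.2) / (6 × 57.791) = 382.0000 / 346.7460 = 1.1017

1.10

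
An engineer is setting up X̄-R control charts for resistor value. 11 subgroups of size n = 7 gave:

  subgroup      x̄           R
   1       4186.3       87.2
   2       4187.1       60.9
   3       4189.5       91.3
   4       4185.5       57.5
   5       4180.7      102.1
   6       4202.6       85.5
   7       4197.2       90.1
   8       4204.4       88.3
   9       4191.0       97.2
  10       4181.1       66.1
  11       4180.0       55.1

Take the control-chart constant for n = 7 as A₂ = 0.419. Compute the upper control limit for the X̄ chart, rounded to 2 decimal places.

4223.15

X̄̄ = (4186.3 + 4187.1 + 4189.5 + 4185.5 + 4180.7 + 4202.6 + 4197.2 + 4204.4 + 4191.0 + 4181.1 + 4180.0) / 11 = 46085.4000 / 11 = 4189.5818
R̄ = (87.2 + 60.9 + 91.3 + 57.5 + 102.1 + 85.5 + 90.1 + 88.3 + 97.2 + 66.1 + 55.1) / 11 = 881.3000 / 11 = 80.1182
UCL = X̄̄ + A₂·R̄ = 4189.5818 + 0.419 × 80.1182 = 4223.1513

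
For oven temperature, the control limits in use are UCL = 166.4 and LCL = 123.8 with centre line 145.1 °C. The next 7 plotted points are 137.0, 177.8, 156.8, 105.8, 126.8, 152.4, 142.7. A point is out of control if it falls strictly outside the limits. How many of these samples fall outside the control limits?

2

Compare each point to [123.8, 166.4]: sample 2 = 177.8 > UCL; sample 4 = 105.8 < LCL.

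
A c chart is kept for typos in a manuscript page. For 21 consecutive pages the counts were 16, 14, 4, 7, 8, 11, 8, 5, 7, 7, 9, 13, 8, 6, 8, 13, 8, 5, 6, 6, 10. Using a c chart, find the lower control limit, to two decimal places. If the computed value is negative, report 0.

c̄ = (16 + 14 + 4 + 7 + 8 + 11 + 8 + 5 + 7 + 7 + 9 + 13 + 8 + 6 + 8 + 13 + 8 + 5 + 6 + 6 + 10) / 21 = 179 / 21 = 8.5238
LCL = c̄ − 3√c̄ = 8.5238 − 3 × 2.9196 = -0.2349 → 0 (cannot be negative)

0.00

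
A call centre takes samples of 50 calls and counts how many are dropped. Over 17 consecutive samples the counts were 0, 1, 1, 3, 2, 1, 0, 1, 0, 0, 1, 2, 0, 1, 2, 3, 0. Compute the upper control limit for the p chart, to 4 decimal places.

p̄ = Σdᵢ / (k·n) = 18 / (17 × 50) = 0.02118
UCL = p̄ + 3·√(p̄(1−p̄)/n) = 0.02118 + 3 × √(0.02118×0.97882/50) = 0.02118 + 3 × 0.02036 = 0.08226

0.0823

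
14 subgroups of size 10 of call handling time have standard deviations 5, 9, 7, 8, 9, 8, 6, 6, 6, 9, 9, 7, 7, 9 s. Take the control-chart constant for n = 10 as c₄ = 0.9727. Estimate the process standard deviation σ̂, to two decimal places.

7.71

s̄ = (5 + 9 + 7 + 8 + 9 + 8 + 6 + 6 + 6 + 9 + 9 + 7 + 7 + 9) / 14 = 7.5000
σ̂ = s̄ / c₄ = 7.5000 / 0.9727 = 7.7105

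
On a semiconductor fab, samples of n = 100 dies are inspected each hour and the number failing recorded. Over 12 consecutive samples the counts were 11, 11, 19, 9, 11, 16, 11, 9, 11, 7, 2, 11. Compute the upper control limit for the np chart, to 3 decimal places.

19.927

p̄ = Σdᵢ / (k·n) = 128 / (12 × 100) = 0.10667
UCL = np̄ + 3·√(np̄(1−p̄)) = 10.6667 + 3 × √(10.6667×0.89333) = 10.6667 + 3 × 3.0869 = 19.9273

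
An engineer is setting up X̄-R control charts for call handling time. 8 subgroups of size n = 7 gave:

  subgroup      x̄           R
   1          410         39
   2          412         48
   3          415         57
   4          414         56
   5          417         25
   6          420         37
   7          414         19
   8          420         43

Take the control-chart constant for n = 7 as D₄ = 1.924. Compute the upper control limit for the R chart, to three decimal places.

R̄ = (39 + 48 + 57 + 56 + 25 + 37 + 19 + 43) / 8 = 324.0000 / 8 = 40.5000
UCL_R = D₄·R̄ = 1.924 × 40.5000 = 77.9220

77.922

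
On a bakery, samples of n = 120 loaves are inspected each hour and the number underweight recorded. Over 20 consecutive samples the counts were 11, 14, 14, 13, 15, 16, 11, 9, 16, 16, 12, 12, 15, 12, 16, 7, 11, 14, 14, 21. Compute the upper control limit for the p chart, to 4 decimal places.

p̄ = Σdᵢ / (k·n) = 269 / (20 × 120) = 0.11208
UCL = p̄ + 3·√(p̄(1−p̄)/n) = 0.11208 + 3 × √(0.11208×0.88792/120) = 0.11208 + 3 × 0.02880 = 0.19848

0.1985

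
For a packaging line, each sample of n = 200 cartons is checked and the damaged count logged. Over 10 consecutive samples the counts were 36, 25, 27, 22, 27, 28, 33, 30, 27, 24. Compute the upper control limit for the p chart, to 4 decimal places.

p̄ = Σdᵢ / (k·n) = 279 / (10 × 200) = 0.13950
UCL = p̄ + 3·√(p̄(1−p̄)/n) = 0.13950 + 3 × √(0.13950×0.86050/200) = 0.13950 + 3 × 0.02450 = 0.21300

0.2130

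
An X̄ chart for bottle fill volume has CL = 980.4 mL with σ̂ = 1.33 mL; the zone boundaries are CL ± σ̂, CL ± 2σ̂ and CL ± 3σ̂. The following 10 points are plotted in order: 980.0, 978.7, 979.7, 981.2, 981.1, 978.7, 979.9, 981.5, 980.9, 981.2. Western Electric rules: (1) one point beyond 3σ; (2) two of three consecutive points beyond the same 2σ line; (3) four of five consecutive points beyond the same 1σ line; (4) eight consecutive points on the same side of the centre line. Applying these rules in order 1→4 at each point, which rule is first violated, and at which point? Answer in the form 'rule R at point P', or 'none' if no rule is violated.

none

Zone of each point (C = within 1σ̂, B = 1σ̂–2σ̂, A = 2σ̂–3σ̂, * = beyond 3σ̂; sign = side of CL): 1:-C, 2:-B, 3:-C, 4:+C, 5:+C, 6:-B, 7:-C, 8:+C, 9:+C, 10:+C
No rule fires across all 10 points.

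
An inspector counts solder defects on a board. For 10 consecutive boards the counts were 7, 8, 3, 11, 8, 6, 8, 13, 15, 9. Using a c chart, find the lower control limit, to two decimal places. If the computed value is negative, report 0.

0.00

c̄ = (7 + 8 + 3 + 11 + 8 + 6 + 8 + 13 + 15 + 9) / 10 = 88 / 10 = 8.8000
LCL = c̄ − 3√c̄ = 8.8000 − 3 × 2.9665 = -0.0994 → 0 (cannot be negative)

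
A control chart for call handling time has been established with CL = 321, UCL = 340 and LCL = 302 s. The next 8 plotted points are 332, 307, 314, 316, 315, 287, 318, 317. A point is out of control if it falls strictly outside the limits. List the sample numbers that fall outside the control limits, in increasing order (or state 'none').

6

Compare each point to [302, 340]: sample 6 = 287 < LCL.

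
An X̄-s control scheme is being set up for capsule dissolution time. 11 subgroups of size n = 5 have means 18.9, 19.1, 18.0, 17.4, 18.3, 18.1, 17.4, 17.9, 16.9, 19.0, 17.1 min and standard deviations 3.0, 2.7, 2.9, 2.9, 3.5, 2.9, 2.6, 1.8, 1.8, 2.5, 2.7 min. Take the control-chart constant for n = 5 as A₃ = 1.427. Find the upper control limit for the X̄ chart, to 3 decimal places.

X̄̄ = (18.9 + 19.1 + 18.0 + 17.4 + 18.3 + 18.1 + 17.4 + 17.9 + 16.9 + 19.0 + 17.1) / 11 = 18.0091
s̄ = (3.0 + 2.7 + 2.9 + 2.9 + 3.5 + 2.9 + 2.6 + 1.8 + 1.8 + 2.5 + 2.7) / 11 = 2.6636
UCL = X̄̄ + A₃·s̄ = 18.0091 + 1.427 × 2.6636 = 21.8101

21.810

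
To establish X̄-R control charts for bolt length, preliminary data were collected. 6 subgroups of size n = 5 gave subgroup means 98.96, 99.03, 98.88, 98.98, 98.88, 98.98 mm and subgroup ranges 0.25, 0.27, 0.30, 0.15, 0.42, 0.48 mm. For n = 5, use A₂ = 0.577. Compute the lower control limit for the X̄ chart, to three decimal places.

98.772

X̄̄ = (98.96 + 99.03 + 98.88 + 98.98 + 98.88 + 98.98) / 6 = 593.7100 / 6 = 98.9517
R̄ = (0.25 + 0.27 + 0.30 + 0.15 + 0.42 + 0.48) / 6 = 1.8700 / 6 = 0.3117
LCL = X̄̄ − A₂·R̄ = 98.9517 − 0.577 × 0.3117 = 98.7718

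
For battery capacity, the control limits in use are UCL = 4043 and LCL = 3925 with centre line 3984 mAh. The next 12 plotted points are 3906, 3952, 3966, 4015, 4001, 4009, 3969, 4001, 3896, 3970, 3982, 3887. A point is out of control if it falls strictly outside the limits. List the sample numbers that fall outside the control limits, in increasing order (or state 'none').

1, 9, 12

Compare each point to [3925, 4043]: sample 1 = 3906 < LCL; sample 9 = 3896 < LCL; sample 12 = 3887 < LCL.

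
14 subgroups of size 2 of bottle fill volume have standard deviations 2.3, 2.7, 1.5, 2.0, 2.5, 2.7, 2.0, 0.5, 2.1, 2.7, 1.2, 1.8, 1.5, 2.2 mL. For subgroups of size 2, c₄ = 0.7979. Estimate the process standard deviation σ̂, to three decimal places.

s̄ = (2.3 + 2.7 + 1.5 + 2.0 + 2.5 + 2.7 + 2.0 + 0.5 + 2.1 + 2.7 + 1.2 + 1.8 + 1.5 + 2.2) / 14 = 1.9786
σ̂ = s̄ / c₄ = 1.9786 / 0.7979 = 2.4797

2.480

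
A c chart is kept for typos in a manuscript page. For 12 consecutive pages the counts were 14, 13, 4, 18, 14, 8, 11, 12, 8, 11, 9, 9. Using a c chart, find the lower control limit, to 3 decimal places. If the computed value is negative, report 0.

1.005

c̄ = (14 + 13 + 4 + 18 + 14 + 8 + 11 + 12 + 8 + 11 + 9 + 9) / 12 = 131 / 12 = 10.9167
LCL = c̄ − 3√c̄ = 10.9167 − 3 × 3.3040 = 1.0046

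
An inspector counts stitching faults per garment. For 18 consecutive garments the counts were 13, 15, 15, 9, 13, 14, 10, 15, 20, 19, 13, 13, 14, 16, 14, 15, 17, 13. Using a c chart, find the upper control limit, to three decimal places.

c̄ = (13 + 15 + 15 + 9 + 13 + 14 + 10 + 15 + 20 + 19 + 13 + 13 + 14 + 16 + 14 + 15 + 17 + 13) / 18 = 258 / 18 = 14.3333
UCL = c̄ + 3√c̄ = 14.3333 + 3 × √14.3333 = 14.3333 + 3 × 3.7859 = 25.6912

25.691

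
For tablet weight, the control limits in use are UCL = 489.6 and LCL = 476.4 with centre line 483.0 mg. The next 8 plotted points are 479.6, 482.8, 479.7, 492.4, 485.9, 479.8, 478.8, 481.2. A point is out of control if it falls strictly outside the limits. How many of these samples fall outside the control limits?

1

Compare each point to [476.4, 489.6]: sample 4 = 492.4 > UCL.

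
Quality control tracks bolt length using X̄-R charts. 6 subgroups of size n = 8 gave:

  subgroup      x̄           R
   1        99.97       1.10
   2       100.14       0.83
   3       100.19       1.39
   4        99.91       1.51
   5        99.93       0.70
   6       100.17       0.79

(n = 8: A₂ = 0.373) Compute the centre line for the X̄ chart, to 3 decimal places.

100.052

X̄̄ = (99.97 + 100.14 + 100.19 + 99.91 + 99.93 + 100.17) / 6 = 600.3100 / 6 = 100.0517
CL = X̄̄ = 100.0517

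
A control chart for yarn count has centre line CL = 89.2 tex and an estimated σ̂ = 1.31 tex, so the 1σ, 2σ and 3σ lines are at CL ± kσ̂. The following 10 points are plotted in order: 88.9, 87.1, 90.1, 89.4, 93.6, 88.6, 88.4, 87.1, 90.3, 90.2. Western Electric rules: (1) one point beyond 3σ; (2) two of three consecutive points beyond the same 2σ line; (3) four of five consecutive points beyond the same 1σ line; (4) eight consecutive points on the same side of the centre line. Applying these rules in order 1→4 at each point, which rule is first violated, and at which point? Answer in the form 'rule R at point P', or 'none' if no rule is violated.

rule 1 at point 5

Zone of each point (C = within 1σ̂, B = 1σ̂–2σ̂, A = 2σ̂–3σ̂, * = beyond 3σ̂; sign = side of CL): 1:-C, 2:-B, 3:+C, 4:+C, 5:+*, 6:-C, 7:-C, 8:-B, 9:+C, 10:+C
Rule 1 (one point beyond the 3σ limits) is satisfied at point 5.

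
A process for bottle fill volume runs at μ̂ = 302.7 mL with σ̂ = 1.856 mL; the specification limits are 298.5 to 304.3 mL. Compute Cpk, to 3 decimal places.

0.287

Cpu = (USL − μ̂) / (3σ̂) = (304.3 − 302.7) / (3 × 1.856) = 0.2874; Cpl = (μ̂ − LSL) / (3σ̂) = (302.7 − 298.5) / (3 × 1.856) = 0.7543; Cpk = min(Cpu, Cpl) = 0.2874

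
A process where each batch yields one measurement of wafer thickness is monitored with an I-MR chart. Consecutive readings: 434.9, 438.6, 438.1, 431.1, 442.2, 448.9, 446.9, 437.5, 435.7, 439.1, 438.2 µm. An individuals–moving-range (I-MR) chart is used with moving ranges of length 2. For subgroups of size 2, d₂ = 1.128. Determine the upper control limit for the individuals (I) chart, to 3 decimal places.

451.567

X̄ = (434.9 + 438.6 + 438.1 + 431.1 + 442.2 + 448.9 + 446.9 + 437.5 + 435.7 + 439.1 + 438.2) / 11 = 439.2000
Moving ranges: 3.7, 0.5, 7.0, 11.1, 6.7, 2.0, 9.4, 1.8, 3.4, 0.9; M̄R̄ = 46.5000 / 10 = 4.6500
UCL = X̄ + 3·M̄R̄/d₂ = 439.2000 + 3 × 4.6500 / 1.128 = 451.5670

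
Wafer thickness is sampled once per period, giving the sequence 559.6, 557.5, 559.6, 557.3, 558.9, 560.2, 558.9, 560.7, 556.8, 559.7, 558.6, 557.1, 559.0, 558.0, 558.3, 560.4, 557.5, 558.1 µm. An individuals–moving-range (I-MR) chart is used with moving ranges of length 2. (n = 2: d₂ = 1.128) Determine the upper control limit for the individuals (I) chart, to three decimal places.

563.481

X̄ = (559.6 + 557.5 + 559.6 + 557.3 + 558.9 + 560.2 + 558.9 + 560.7 + 556.8 + 559.7 + 558.6 + 557.1 + 559.0 + 558.0 + 558.3 + 560.4 + 557.5 + 558.1) / 18 = 558.6778
Moving ranges: 2.1, 2.1, 2.3, 1.6, 1.3, 1.3, 1.8, 3.9, 2.9, 1.1, 1.5, 1.9, 1.0, 0.3, 2.1, 2.9, 0.6; M̄R̄ = 30.7000 / 17 = 1.8059
UCL = X̄ + 3·M̄R̄/d₂ = 558.6778 + 3 × 1.8059 / 1.128 = 563.4807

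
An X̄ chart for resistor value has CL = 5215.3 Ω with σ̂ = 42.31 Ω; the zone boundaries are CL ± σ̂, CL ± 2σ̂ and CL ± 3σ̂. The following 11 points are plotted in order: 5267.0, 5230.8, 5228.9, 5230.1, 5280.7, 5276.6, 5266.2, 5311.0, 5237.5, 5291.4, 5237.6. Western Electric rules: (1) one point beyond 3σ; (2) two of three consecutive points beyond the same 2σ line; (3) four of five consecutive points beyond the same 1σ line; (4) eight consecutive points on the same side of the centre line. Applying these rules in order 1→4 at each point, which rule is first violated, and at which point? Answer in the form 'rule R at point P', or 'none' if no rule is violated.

Zone of each point (C = within 1σ̂, B = 1σ̂–2σ̂, A = 2σ̂–3σ̂, * = beyond 3σ̂; sign = side of CL): 1:+B, 2:+C, 3:+C, 4:+C, 5:+B, 6:+B, 7:+B, 8:+A, 9:+C, 10:+B, 11:+C
Rule 3 (four of five consecutive points beyond the same 1σ limit) is satisfied at point 8.

rule 3 at point 8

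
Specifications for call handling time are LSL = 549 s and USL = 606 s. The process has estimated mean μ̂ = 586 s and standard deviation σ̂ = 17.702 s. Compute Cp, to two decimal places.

0.54

Cp = (USL − LSL) / (6σ̂) = (606 − 549) / (6 × 17.702) = 57.0000 / 106.2120 = 0.5367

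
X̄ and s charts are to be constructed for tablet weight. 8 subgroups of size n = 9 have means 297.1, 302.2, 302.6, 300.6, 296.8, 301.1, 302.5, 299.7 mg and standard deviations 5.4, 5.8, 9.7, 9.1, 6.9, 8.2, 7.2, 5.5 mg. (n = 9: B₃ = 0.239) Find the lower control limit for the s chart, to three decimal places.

s̄ = (5.4 + 5.8 + 9.7 + 9.1 + 6.9 + 8.2 + 7.2 + 5.5) / 8 = 7.2250
LCL_s = B₃·s̄ = 0.239 × 7.2250 = 1.7268

1.727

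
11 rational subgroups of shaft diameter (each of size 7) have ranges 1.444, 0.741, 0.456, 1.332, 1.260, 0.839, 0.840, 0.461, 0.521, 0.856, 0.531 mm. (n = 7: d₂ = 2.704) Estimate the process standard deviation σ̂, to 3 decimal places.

0.312

R̄ = (1.444 + 0.741 + 0.456 + 1.332 + 1.260 + 0.839 + 0.840 + 0.461 + 0.521 + 0.856 + 0.531) / 11 = 0.8437
σ̂ = R̄ / d₂ = 0.8437 / 2.704 = 0.3120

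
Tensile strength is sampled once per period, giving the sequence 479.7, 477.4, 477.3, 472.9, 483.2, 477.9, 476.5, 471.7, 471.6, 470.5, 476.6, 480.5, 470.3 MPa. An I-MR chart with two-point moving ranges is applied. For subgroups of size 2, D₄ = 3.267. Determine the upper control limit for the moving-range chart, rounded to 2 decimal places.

Moving ranges: 2.3, 0.1, 4.4, 10.3, 5.3, 1.4, 4.8, 0.1, 1.1, 6.1, 3.9, 10.2; M̄R̄ = 50.0000 / 12 = 4.1667
UCL_MR = D₄·M̄R̄ = 3.267 × 4.1667 = 13.6125

13.61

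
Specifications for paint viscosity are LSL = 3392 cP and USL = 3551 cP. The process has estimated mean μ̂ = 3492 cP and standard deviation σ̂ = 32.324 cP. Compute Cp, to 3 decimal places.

0.820

Cp = (USL − LSL) / (6σ̂) = (3551 − 3392) / (6 × 32.324) = 159.0000 / 193.9440 = 0.8198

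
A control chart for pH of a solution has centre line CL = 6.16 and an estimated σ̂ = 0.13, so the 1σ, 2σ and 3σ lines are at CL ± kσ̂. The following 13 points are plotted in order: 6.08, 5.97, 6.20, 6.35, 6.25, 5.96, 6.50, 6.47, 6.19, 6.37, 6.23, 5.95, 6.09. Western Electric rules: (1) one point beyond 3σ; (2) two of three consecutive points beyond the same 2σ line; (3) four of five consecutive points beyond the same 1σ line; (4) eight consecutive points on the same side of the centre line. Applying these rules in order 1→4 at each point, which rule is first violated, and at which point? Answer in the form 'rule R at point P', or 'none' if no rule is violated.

rule 2 at point 8

Zone of each point (C = within 1σ̂, B = 1σ̂–2σ̂, A = 2σ̂–3σ̂, * = beyond 3σ̂; sign = side of CL): 1:-C, 2:-B, 3:+C, 4:+B, 5:+C, 6:-B, 7:+A, 8:+A, 9:+C, 10:+B, 11:+C, 12:-B, 13:-C
Rule 2 (two of three consecutive points beyond the same 2σ limit) is satisfied at point 8.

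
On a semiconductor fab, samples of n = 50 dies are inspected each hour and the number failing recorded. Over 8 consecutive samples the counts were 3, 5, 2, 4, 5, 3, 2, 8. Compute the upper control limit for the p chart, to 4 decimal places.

0.1951

p̄ = Σdᵢ / (k·n) = 32 / (8 × 50) = 0.08000
UCL = p̄ + 3·√(p̄(1−p̄)/n) = 0.08000 + 3 × √(0.08000×0.92000/50) = 0.08000 + 3 × 0.03837 = 0.19510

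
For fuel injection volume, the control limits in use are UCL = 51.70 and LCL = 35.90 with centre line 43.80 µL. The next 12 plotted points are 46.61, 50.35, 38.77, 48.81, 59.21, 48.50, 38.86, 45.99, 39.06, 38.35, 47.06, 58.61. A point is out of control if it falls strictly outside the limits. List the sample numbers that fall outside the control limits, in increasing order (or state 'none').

Compare each point to [35.90, 51.70]: sample 5 = 59.21 > UCL; sample 12 = 58.61 > UCL.

5, 12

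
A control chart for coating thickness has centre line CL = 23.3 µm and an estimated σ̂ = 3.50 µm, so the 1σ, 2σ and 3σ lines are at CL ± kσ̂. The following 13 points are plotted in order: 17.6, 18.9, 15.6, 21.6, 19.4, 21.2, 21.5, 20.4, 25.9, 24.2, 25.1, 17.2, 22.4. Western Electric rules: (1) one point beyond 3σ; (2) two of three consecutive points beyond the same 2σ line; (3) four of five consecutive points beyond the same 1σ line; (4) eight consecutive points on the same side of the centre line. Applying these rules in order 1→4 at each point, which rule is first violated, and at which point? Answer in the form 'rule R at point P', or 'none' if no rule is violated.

Zone of each point (C = within 1σ̂, B = 1σ̂–2σ̂, A = 2σ̂–3σ̂, * = beyond 3σ̂; sign = side of CL): 1:-B, 2:-B, 3:-A, 4:-C, 5:-B, 6:-C, 7:-C, 8:-C, 9:+C, 10:+C, 11:+C, 12:-B, 13:-C
Rule 3 (four of five consecutive points beyond the same 1σ limit) is satisfied at point 5.

rule 3 at point 5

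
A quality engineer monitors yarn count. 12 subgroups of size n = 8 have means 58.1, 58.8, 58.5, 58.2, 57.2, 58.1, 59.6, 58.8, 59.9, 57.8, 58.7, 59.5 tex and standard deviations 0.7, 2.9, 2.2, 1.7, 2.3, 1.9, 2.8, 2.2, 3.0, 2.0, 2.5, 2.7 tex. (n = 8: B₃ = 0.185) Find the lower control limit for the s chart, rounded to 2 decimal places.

0.41

s̄ = (0.7 + 2.9 + 2.2 + 1.7 + 2.3 + 1.9 + 2.8 + 2.2 + 3.0 + 2.0 + 2.5 + 2.7) / 12 = 2.2417
LCL_s = B₃·s̄ = 0.185 × 2.2417 = 0.4147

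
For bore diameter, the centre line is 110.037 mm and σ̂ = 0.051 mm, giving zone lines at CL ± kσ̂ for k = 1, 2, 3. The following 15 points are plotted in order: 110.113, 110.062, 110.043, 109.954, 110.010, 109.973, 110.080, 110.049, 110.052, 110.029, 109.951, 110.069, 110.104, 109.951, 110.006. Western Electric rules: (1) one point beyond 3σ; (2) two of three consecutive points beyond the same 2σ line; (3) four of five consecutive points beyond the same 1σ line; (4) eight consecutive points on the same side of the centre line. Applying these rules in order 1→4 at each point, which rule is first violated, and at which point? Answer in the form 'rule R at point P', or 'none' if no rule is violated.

none

Zone of each point (C = within 1σ̂, B = 1σ̂–2σ̂, A = 2σ̂–3σ̂, * = beyond 3σ̂; sign = side of CL): 1:+B, 2:+C, 3:+C, 4:-B, 5:-C, 6:-B, 7:+C, 8:+C, 9:+C, 10:-C, 11:-B, 12:+C, 13:+B, 14:-B, 15:-C
No rule fires across all 15 points.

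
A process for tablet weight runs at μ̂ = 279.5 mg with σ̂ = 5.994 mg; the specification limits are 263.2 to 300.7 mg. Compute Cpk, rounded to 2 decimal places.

Cpu = (USL − μ̂) / (3σ̂) = (300.7 − 279.5) / (3 × 5.994) = 1.1790; Cpl = (μ̂ − LSL) / (3σ̂) = (279.5 − 263.2) / (3 × 5.994) = 0.9065; Cpk = min(Cpu, Cpl) = 0.9065

0.91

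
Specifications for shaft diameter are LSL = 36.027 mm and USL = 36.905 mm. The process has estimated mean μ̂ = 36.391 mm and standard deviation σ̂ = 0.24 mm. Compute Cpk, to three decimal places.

0.506

Cpu = (USL − μ̂) / (3σ̂) = (36.905 − 36.391) / (3 × 0.24) = 0.7139; Cpl = (μ̂ − LSL) / (3σ̂) = (36.391 − 36.027) / (3 × 0.24) = 0.5056; Cpk = min(Cpu, Cpl) = 0.5056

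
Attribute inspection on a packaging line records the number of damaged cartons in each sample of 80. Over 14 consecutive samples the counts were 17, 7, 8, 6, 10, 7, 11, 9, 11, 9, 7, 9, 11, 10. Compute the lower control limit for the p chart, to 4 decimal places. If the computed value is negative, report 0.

0.0097

p̄ = Σdᵢ / (k·n) = 132 / (14 × 80) = 0.11786
LCL = p̄ − 3·√(p̄(1−p̄)/n) = 0.11786 − 3 × 0.03605 = 0.00971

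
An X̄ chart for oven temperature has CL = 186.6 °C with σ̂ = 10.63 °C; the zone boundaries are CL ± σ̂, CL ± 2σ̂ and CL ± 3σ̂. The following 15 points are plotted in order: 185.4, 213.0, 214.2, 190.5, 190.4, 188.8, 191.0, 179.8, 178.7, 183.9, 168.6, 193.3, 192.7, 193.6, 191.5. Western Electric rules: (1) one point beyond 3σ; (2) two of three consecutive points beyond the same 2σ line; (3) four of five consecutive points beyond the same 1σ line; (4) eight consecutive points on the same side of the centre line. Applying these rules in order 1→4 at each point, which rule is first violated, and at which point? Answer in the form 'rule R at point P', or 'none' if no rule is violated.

Zone of each point (C = within 1σ̂, B = 1σ̂–2σ̂, A = 2σ̂–3σ̂, * = beyond 3σ̂; sign = side of CL): 1:-C, 2:+A, 3:+A, 4:+C, 5:+C, 6:+C, 7:+C, 8:-C, 9:-C, 10:-C, 11:-B, 12:+C, 13:+C, 14:+C, 15:+C
Rule 2 (two of three consecutive points beyond the same 2σ limit) is satisfied at point 3.

rule 2 at point 3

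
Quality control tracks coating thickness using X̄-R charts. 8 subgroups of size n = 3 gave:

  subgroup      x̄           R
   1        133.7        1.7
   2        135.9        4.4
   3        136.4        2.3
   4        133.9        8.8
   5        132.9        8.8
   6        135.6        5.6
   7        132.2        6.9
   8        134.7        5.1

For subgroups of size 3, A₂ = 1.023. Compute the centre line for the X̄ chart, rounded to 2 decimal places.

134.41

X̄̄ = (133.7 + 135.9 + 136.4 + 133.9 + 132.9 + 135.6 + 132.2 + 134.7) / 8 = 1075.3000 / 8 = 134.4125
CL = X̄̄ = 134.4125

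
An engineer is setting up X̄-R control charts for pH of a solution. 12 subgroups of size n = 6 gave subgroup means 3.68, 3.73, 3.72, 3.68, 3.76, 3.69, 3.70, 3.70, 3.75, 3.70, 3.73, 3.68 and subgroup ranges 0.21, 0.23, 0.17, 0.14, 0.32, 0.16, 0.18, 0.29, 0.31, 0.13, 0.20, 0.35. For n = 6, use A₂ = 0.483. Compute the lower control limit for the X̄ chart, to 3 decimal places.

3.602

X̄̄ = (3.68 + 3.73 + 3.72 + 3.68 + 3.76 + 3.69 + 3.70 + 3.70 + 3.75 + 3.70 + 3.73 + 3.68) / 12 = 44.5200 / 12 = 3.7100
R̄ = (0.21 + 0.23 + 0.17 + 0.14 + 0.32 + 0.16 + 0.18 + 0.29 + 0.31 + 0.13 + 0.20 + 0.35) / 12 = 2.6900 / 12 = 0.2242
LCL = X̄̄ − A₂·R̄ = 3.7100 − 0.483 × 0.2242 = 3.6017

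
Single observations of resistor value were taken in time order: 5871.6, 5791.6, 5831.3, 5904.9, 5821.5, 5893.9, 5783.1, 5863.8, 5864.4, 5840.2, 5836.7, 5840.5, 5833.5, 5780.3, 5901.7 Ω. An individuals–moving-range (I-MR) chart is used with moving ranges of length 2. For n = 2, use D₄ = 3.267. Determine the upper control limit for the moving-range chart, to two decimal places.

Moving ranges: 80.0, 39.7, 73.6, 83.4, 72.4, 110.8, 80.7, 0.6, 24.2, 3.5, 3.8, 7.0, 53.2, 121.4; M̄R̄ = 754.3000 / 14 = 53.8786
UCL_MR = D₄·M̄R̄ = 3.267 × 53.8786 = 176.0213

176.02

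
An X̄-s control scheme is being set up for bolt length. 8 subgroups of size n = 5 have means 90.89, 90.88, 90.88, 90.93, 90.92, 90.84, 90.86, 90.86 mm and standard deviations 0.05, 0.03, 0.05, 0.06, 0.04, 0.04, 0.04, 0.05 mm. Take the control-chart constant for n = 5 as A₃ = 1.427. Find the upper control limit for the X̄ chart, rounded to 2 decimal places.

90.95

X̄̄ = (90.89 + 90.88 + 90.88 + 90.93 + 90.92 + 90.84 + 90.86 + 90.86) / 8 = 90.8825
s̄ = (0.05 + 0.03 + 0.05 + 0.06 + 0.04 + 0.04 + 0.04 + 0.05) / 8 = 0.0450
UCL = X̄̄ + A₃·s̄ = 90.8825 + 1.427 × 0.0450 = 90.9467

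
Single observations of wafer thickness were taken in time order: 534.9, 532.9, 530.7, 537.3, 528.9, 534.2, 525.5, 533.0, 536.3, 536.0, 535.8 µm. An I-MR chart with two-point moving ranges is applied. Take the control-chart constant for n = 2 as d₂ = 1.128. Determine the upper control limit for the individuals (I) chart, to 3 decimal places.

545.062

X̄ = (534.9 + 532.9 + 530.7 + 537.3 + 528.9 + 534.2 + 525.5 + 533.0 + 536.3 + 536.0 + 535.8) / 11 = 533.2273
Moving ranges: 2.0, 2.2, 6.6, 8.4, 5.3, 8.7, 7.5, 3.3, 0.3, 0.2; M̄R̄ = 44.5000 / 10 = 4.4500
UCL = X̄ + 3·M̄R̄/d₂ = 533.2273 + 3 × 4.4500 / 1.128 = 545.0624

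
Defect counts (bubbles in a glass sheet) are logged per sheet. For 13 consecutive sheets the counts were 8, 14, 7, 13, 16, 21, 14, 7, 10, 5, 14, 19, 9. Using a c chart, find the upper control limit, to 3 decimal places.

c̄ = (8 + 14 + 7 + 13 + 16 + 21 + 14 + 7 + 10 + 5 + 14 + 19 + 9) / 13 = 157 / 13 = 12.0769
UCL = c̄ + 3√c̄ = 12.0769 + 3 × √12.0769 = 12.0769 + 3 × 3.4752 = 22.5025

22.502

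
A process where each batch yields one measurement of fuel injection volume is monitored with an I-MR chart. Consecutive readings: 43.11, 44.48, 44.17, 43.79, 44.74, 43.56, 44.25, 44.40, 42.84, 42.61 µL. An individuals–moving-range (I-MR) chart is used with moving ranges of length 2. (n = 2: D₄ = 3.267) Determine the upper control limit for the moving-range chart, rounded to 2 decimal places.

2.48

Moving ranges: 1.37, 0.31, 0.38, 0.95, 1.18, 0.69, 0.15, 1.56, 0.23; M̄R̄ = 6.8200 / 9 = 0.7578
UCL_MR = D₄·M̄R̄ = 3.267 × 0.7578 = 2.4757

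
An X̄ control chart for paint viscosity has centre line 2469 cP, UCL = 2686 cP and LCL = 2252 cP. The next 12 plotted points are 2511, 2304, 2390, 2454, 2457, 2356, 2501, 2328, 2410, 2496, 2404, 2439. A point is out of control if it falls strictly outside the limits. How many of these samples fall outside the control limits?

All 12 points lie within [2252, 2686].

0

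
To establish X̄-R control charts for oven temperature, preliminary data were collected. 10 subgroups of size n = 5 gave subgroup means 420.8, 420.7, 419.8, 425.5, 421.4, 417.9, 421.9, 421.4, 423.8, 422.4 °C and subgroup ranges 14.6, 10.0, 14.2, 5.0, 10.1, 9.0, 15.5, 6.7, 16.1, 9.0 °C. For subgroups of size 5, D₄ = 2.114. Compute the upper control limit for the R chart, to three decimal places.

23.296

R̄ = (14.6 + 10.0 + 14.2 + 5.0 + 10.1 + 9.0 + 15.5 + 6.7 + 16.1 + 9.0) / 10 = 110.2000 / 10 = 11.0200
UCL_R = D₄·R̄ = 2.114 × 11.0200 = 23.2963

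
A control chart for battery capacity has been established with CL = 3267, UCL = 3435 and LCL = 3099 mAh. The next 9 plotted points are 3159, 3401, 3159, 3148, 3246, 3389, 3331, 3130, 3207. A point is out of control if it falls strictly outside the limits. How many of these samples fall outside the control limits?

All 9 points lie within [3099, 3435].

0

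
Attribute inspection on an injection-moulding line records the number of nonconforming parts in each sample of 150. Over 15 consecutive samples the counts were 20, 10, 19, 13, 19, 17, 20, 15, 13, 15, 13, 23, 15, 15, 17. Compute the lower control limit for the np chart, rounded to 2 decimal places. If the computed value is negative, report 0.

4.84

p̄ = Σdᵢ / (k·n) = 244 / (15 × 150) = 0.10844
LCL = np̄ − 3·√(np̄(1−p̄)) = 16.2667 − 3 × 3.8082 = 4.8420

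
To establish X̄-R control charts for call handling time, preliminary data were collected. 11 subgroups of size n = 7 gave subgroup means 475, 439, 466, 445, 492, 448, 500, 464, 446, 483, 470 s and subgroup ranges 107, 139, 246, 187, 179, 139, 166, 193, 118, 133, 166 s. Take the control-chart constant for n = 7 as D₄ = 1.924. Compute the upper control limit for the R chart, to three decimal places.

R̄ = (107 + 139 + 246 + 187 + 179 + 139 + 166 + 193 + 118 + 133 + 166) / 11 = 1773.0000 / 11 = 161.1818
UCL_R = D₄·R̄ = 1.924 × 161.1818 = 310.1138

310.114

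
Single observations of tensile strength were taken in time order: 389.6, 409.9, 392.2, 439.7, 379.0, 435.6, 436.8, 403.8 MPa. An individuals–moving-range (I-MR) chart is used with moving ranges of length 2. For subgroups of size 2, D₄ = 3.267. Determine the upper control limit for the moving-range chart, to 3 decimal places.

110.611

Moving ranges: 20.3, 17.7, 47.5, 60.7, 56.6, 1.2, 33.0; M̄R̄ = 237.0000 / 7 = 33.8571
UCL_MR = D₄·M̄R̄ = 3.267 × 33.8571 = 110.6113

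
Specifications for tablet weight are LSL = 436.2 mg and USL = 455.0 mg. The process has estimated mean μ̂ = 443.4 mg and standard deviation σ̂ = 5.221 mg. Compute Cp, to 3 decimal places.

0.600

Cp = (USL − LSL) / (6σ̂) = (455.0 − 436.2) / (6 × 5.221) = 18.8000 / 31.3260 = 0.6001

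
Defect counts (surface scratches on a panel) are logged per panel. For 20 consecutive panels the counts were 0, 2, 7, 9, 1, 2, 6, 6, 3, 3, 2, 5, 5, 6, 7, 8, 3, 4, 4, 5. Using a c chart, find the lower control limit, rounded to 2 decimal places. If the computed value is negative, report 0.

0.00

c̄ = (0 + 2 + 7 + 9 + 1 + 2 + 6 + 6 + 3 + 3 + 2 + 5 + 5 + 6 + 7 + 8 + 3 + 4 + 4 + 5) / 20 = 88 / 20 = 4.4000
LCL = c̄ − 3√c̄ = 4.4000 − 3 × 2.0976 = -1.8929 → 0 (cannot be negative)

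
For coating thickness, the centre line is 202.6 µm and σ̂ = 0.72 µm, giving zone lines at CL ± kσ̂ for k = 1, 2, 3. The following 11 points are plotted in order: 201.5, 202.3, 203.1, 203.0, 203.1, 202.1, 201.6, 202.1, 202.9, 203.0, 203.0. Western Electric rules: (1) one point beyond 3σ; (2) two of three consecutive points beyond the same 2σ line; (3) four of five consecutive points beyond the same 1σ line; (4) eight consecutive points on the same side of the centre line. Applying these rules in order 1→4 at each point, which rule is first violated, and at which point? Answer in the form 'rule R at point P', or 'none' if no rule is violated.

Zone of each point (C = within 1σ̂, B = 1σ̂–2σ̂, A = 2σ̂–3σ̂, * = beyond 3σ̂; sign = side of CL): 1:-B, 2:-C, 3:+C, 4:+C, 5:+C, 6:-C, 7:-B, 8:-C, 9:+C, 10:+C, 11:+C
No rule fires across all 11 points.

none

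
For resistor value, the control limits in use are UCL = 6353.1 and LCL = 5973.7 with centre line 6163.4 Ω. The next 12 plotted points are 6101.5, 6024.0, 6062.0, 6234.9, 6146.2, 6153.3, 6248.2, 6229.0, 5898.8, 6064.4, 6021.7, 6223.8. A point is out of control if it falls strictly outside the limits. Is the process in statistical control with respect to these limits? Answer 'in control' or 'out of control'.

out of control

Compare each point to [5973.7, 6353.1]: sample 9 = 5898.8 < LCL.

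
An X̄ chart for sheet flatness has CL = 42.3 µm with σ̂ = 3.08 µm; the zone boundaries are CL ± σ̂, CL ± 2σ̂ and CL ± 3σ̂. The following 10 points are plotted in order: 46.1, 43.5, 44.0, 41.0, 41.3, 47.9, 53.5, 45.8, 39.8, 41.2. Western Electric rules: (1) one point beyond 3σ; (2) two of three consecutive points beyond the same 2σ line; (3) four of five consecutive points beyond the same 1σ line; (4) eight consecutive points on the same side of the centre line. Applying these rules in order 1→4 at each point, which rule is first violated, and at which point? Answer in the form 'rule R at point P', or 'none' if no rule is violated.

rule 1 at point 7

Zone of each point (C = within 1σ̂, B = 1σ̂–2σ̂, A = 2σ̂–3σ̂, * = beyond 3σ̂; sign = side of CL): 1:+B, 2:+C, 3:+C, 4:-C, 5:-C, 6:+B, 7:+*, 8:+B, 9:-C, 10:-C
Rule 1 (one point beyond the 3σ limits) is satisfied at point 7.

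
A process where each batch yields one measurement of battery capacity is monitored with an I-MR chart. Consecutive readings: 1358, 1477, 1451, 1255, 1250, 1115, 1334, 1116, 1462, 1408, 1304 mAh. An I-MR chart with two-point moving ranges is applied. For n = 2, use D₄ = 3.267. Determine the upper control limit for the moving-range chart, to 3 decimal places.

464.567

Moving ranges: 119, 26, 196, 5, 135, 219, 218, 346, 54, 104; M̄R̄ = 1422.0000 / 10 = 142.2000
UCL_MR = D₄·M̄R̄ = 3.267 × 142.2000 = 464.5674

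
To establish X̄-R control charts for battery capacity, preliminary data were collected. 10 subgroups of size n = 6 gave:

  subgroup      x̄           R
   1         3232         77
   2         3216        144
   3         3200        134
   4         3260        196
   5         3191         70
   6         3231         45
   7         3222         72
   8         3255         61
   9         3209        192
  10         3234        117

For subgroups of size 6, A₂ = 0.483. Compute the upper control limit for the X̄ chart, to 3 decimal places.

3278.516

X̄̄ = (3232 + 3216 + 3200 + 3260 + 3191 + 3231 + 3222 + 3255 + 3209 + 3234) / 10 = 32250.0000 / 10 = 3225.0000
R̄ = (77 + 144 + 134 + 196 + 70 + 45 + 72 + 61 + 192 + 117) / 10 = 1108.0000 / 10 = 110.8000
UCL = X̄̄ + A₂·R̄ = 3225.0000 + 0.483 × 110.8000 = 3278.5164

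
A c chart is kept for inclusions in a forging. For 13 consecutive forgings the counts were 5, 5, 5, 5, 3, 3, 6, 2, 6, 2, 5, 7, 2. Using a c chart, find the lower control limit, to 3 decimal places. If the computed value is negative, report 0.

0.000

c̄ = (5 + 5 + 5 + 5 + 3 + 3 + 6 + 2 + 6 + 2 + 5 + 7 + 2) / 13 = 56 / 13 = 4.3077
LCL = c̄ − 3√c̄ = 4.3077 − 3 × 2.0755 = -1.9188 → 0 (cannot be negative)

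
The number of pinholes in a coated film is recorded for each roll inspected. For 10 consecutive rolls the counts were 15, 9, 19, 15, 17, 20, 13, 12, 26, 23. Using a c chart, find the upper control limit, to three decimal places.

c̄ = (15 + 9 + 19 + 15 + 17 + 20 + 13 + 12 + 26 + 23) / 10 = 169 / 10 = 16.9000
UCL = c̄ + 3√c̄ = 16.9000 + 3 × √16.9000 = 16.9000 + 3 × 4.1110 = 29.2329

29.233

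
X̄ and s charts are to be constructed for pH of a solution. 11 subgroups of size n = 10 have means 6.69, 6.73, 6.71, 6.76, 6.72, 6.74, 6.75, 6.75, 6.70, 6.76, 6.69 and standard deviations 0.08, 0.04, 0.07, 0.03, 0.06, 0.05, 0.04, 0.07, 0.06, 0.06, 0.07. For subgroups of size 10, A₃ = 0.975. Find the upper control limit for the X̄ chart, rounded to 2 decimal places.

6.78

X̄̄ = (6.69 + 6.73 + 6.71 + 6.76 + 6.72 + 6.74 + 6.75 + 6.75 + 6.70 + 6.76 + 6.69) / 11 = 6.7273
s̄ = (0.08 + 0.04 + 0.07 + 0.03 + 0.06 + 0.05 + 0.04 + 0.07 + 0.06 + 0.06 + 0.07) / 11 = 0.0573
UCL = X̄̄ + A₃·s̄ = 6.7273 + 0.975 × 0.0573 = 6.7831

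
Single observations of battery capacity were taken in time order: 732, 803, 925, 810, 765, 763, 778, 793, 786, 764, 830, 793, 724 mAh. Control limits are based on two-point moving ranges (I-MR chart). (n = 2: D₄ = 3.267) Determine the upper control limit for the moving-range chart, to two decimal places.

159.54

Moving ranges: 71, 122, 115, 45, 2, 15, 15, 7, 22, 66, 37, 69; M̄R̄ = 586.0000 / 12 = 48.8333
UCL_MR = D₄·M̄R̄ = 3.267 × 48.8333 = 159.5385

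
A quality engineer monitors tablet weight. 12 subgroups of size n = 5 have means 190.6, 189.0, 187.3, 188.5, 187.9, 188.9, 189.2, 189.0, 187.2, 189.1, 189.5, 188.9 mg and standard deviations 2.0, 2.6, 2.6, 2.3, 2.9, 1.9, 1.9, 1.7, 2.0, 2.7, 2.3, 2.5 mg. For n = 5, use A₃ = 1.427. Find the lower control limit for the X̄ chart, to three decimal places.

185.500

X̄̄ = (190.6 + 189.0 + 187.3 + 188.5 + 187.9 + 188.9 + 189.2 + 189.0 + 187.2 + 189.1 + 189.5 + 188.9) / 12 = 188.7583
s̄ = (2.0 + 2.6 + 2.6 + 2.3 + 2.9 + 1.9 + 1.9 + 1.7 + 2.0 + 2.7 + 2.3 + 2.5) / 12 = 2.2833
LCL = X̄̄ − A₃·s̄ = 188.7583 − 1.427 × 2.2833 = 185.5000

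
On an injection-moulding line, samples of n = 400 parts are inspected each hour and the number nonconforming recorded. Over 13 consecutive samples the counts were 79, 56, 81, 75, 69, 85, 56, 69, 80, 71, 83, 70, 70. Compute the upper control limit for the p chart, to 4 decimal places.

p̄ = Σdᵢ / (k·n) = 944 / (13 × 400) = 0.18154
UCL = p̄ + 3·√(p̄(1−p̄)/n) = 0.18154 + 3 × √(0.18154×0.81846/400) = 0.18154 + 3 × 0.01927 = 0.23936

0.2394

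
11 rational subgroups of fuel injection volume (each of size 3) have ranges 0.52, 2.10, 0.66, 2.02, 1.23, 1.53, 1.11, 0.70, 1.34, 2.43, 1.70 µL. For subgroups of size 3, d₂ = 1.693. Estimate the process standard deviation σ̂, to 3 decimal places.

0.824

R̄ = (0.52 + 2.10 + 0.66 + 2.02 + 1.23 + 1.53 + 1.11 + 0.70 + 1.34 + 2.43 + 1.70) / 11 = 1.3945
σ̂ = R̄ / d₂ = 1.3945 / 1.693 = 0.8237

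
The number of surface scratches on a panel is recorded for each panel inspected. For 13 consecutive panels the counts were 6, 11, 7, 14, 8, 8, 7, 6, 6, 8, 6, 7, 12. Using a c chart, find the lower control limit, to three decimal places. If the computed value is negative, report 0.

c̄ = (6 + 11 + 7 + 14 + 8 + 8 + 7 + 6 + 6 + 8 + 6 + 7 + 12) / 13 = 106 / 13 = 8.1538
LCL = c̄ − 3√c̄ = 8.1538 − 3 × 2.8555 = -0.4126 → 0 (cannot be negative)

0.000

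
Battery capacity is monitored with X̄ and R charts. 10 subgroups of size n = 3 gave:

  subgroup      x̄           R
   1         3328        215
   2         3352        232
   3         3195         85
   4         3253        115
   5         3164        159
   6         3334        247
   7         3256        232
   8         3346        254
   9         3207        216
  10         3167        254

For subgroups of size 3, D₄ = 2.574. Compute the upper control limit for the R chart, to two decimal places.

R̄ = (215 + 232 + 85 + 115 + 159 + 247 + 232 + 254 + 216 + 254) / 10 = 2009.0000 / 10 = 200.9000
UCL_R = D₄·R̄ = 2.574 × 200.9000 = 517.1166

517.12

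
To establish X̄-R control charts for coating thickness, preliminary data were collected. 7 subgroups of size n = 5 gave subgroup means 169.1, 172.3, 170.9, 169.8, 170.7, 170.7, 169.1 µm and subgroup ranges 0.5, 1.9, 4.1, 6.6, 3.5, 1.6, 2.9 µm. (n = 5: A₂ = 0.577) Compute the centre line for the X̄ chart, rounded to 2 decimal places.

X̄̄ = (169.1 + 172.3 + 170.9 + 169.8 + 170.7 + 170.7 + 169.1) / 7 = 1192.6000 / 7 = 170.3714
CL = X̄̄ = 170.3714

170.37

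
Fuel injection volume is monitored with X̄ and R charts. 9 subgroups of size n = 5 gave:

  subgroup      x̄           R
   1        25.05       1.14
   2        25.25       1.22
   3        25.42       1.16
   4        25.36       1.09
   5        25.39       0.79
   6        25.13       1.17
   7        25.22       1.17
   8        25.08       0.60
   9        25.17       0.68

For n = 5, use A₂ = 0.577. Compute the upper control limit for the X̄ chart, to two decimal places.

25.81

X̄̄ = (25.05 + 25.25 + 25.42 + 25.36 + 25.39 + 25.13 + 25.22 + 25.08 + 25.17) / 9 = 227.0700 / 9 = 25.2300
R̄ = (1.14 + 1.22 + 1.16 + 1.09 + 0.79 + 1.17 + 1.17 + 0.60 + 0.68) / 9 = 9.0200 / 9 = 1.0022
UCL = X̄̄ + A₂·R̄ = 25.2300 + 0.577 × 1.0022 = 25.8083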